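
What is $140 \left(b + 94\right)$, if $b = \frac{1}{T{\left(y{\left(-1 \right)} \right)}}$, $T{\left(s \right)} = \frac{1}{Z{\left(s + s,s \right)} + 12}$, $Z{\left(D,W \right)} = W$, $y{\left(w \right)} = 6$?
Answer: $15680$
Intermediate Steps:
$T{\left(s \right)} = \frac{1}{12 + s}$ ($T{\left(s \right)} = \frac{1}{s + 12} = \frac{1}{12 + s}$)
$b = 18$ ($b = \frac{1}{\frac{1}{12 + 6}} = \frac{1}{\frac{1}{18}} = 18$)
$140 \left(b + 94\right) = 140 \left(18 + 94\right) = 140 \cdot 112 = 15680$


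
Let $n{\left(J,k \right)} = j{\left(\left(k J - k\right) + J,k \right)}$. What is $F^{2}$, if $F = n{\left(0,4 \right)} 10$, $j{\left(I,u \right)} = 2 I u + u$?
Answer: $78400$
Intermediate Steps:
$j{\left(I,u \right)} = u + 2 I u$ ($j{\left(I,u \right)} = 2 I u + u = u + 2 I u$)
$n{\left(J,k \right)} = k \left(1 - 2 k + 2 J + 2 J k\right)$ ($n{\left(J,k \right)} = k \left(1 + 2 \left(\left(k J - k\right) + J\right)\right) = k \left(1 + 2 \left(\left(J k - k\right) + J\right)\right) = k \left(1 + 2 \left(\left(- k + J k\right) + J\right)\right) = k \left(1 + 2 \left(J - k + J k\right)\right) = k \left(1 + \left(- 2 k + 2 J + 2 J k\right)\right) = k \left(1 - 2 k + 2 J + 2 J k\right)$)
$F = -280$ ($F = 4 \left(1 - 8 + 2 \cdot 0 + 2 \cdot 0 \cdot 4\right) 10 = 4 \left(1 - 8 + 0 + 0\right) 10 = 4 \left(-7\right) 10 = \left(-28\right) 10 = -280$)
$F^{2} = \left(-280\right)^{2} = 78400$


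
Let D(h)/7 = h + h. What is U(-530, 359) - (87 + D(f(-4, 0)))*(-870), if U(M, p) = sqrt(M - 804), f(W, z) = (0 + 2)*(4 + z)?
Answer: 173130 + I*sqrt(1334) ≈ 1.7313e+5 + 36.524*I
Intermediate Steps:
f(W, z) = 8 + 2*z (f(W, z) = 2*(4 + z) = 8 + 2*z)
D(h) = 14*h (D(h) = 7*(h + h) = 7*(2*h) = 14*h)
U(M, p) = sqrt(-804 + M)
U(-530, 359) - (87 + D(f(-4, 0)))*(-870) = sqrt(-804 - 530) - (87 + 14*(8 + 2*0))*(-870) = sqrt(-1334) - (87 + 14*(8 + 0))*(-870) = I*sqrt(1334) - (87 + 14*8)*(-870) = I*sqrt(1334) - (87 + 112)*(-870) = I*sqrt(1334) - 199*(-870) = I*sqrt(1334) - 1*(-173130) = I*sqrt(1334) + 173130 = 173130 + I*sqrt(1334)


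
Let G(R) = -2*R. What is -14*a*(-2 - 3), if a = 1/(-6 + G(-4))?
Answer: 35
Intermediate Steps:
a = 1/2 (a = 1/(-6 - 2*(-4)) = 1/(-6 + 8) = 1/2 ≈ 0.50000)
-14*a*(-2 - 3) = -7*(-2 - 3) = -7*(-5) = -14*(-5/2) = 35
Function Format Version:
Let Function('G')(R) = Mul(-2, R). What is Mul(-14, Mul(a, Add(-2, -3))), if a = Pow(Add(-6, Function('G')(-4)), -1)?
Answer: 35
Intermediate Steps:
a = Rational(1, 2) (a = Pow(Add(-6, Mul(-2, -4)), -1) = Pow(Add(-6, 8), -1) = Pow(2, -1) = Rational(1, 2) ≈ 0.50000)
Mul(-14, Mul(a, Add(-2, -3))) = Mul(-14, Mul(Rational(1, 2), Add(-2, -3))) = Mul(-14, Mul(Rational(1, 2), -5)) = Mul(-14, Rational(-5, 2)) = 35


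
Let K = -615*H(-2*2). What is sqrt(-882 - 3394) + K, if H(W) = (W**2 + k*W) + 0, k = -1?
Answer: -12300 + 2*I*sqrt(1069) ≈ -12300.0 + 65.391*I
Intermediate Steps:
H(W) = W**2 - W (H(W) = (W**2 - W) + 0 = W**2 - W)
K = -12300 (K = -615*(-2*2)*(-1 - 2*2) = -(-2460)*(-1 - 4) = -(-2460)*(-5) = -615*20 = -12300)
sqrt(-882 - 3394) + K = sqrt(-882 - 3394) - 12300 = sqrt(-4276) - 12300 = 2*I*sqrt(1069) - 12300 = -12300 + 2*I*sqrt(1069)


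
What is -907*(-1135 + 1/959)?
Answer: 987236848/959 ≈ 1.0294e+6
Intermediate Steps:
-907*(-1135 + 1/959) = -907*(-1088464/959) = 987236848/959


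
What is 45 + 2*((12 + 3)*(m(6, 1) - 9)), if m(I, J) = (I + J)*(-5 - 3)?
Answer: -1905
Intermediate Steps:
m(I, J) = -8*I - 8*J (m(I, J) = (I + J)*(-8) = -8*I - 8*J)
45 + 2*((12 + 3)*(m(6, 1) - 9)) = 45 + 2*((12 + 3)*((-8*6 - 8*1) - 9)) = 45 + 2*(15*((-48 - 8) - 9)) = 45 + 2*(15*(-56 - 9)) = 45 + 2*(15*(-65)) = 45 + 2*(-975) = 45 - 1950 = -1905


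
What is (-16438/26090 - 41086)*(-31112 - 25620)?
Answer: 30406938749148/13045 ≈ 2.3309e+9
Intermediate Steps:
(-16438/26090 - 41086)*(-31112 - 25620) = (-16438*1/26090 - 41086)*(-56732) = (-8219/13045 - 41086)*(-56732) = -535975089/13045*(-56732) = 30406938749148/13045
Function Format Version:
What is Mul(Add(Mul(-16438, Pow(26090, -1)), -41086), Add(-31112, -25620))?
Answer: Rational(30406938749148, 13045) ≈ 2.3309e+9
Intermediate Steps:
Mul(Add(Mul(-16438, Pow(26090, -1)), -41086), Add(-31112, -25620)) = Mul(Add(Mul(-16438, Rational(1, 26090)), -41086), -56732) = Mul(Add(Rational(-8219, 13045), -41086), -56732) = Mul(Rational(-535975089, 13045), -56732) = Rational(30406938749148, 13045)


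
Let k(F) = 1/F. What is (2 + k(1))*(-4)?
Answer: -12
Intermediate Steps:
(2 + k(1))*(-4) = (2 + 1/1)*(-4) = (2 + 1)*(-4) = 3*(-4) = -12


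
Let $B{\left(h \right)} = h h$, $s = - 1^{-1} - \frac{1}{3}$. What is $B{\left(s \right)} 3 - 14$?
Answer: $- \frac{26}{3} \approx -8.6667$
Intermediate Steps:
$s = - \frac{4}{3}$ ($s = \left(-1\right) 1 - \frac{1}{3} = -1 - \frac{1}{3} = - \frac{4}{3} \approx -1.3333$)
$B{\left(h \right)} = h^{2}$
$B{\left(s \right)} 3 - 14 = \left(- \frac{4}{3}\right)^{2} \cdot 3 - 14 = \frac{16}{9} \cdot 3 - 14 = \frac{16}{3} - 14 = - \frac{26}{3}$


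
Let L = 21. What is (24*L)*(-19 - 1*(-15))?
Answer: -2016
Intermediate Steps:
(24*L)*(-19 - 1*(-15)) = (24*21)*(-19 - 1*(-15)) = 504*(-19 + 15) = 504*(-4) = -2016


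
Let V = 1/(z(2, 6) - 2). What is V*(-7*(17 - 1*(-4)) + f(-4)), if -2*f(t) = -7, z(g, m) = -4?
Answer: 287/12 ≈ 23.917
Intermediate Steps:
f(t) = 7/2 (f(t) = -1/2*(-7) = 7/2)
V = -1/6 (V = 1/(-4 - 2) = 1/(-6) = -1/6 ≈ -0.16667)
V*(-7*(17 - 1*(-4)) + f(-4)) = -(-7*(17 - 1*(-4)) + 7/2)/6 = -(-7*(17 + 4) + 7/2)/6 = -(-7*21 + 7/2)/6 = -(-147 + 7/2)/6 = -1/6*(-287/2) = 287/12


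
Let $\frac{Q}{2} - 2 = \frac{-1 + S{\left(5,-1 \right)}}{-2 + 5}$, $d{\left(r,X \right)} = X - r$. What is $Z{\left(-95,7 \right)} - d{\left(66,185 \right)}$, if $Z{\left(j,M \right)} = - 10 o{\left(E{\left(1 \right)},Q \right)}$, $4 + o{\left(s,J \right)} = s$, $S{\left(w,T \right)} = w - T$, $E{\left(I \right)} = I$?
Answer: $-89$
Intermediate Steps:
$Q = \frac{22}{3}$ ($Q = 4 + 2 \frac{-1 + \left(5 - -1\right)}{-2 + 5} = 4 + 2 \frac{-1 + \left(5 + 1\right)}{3} = 4 + 2 \left(-1 + 6\right) \frac{1}{3} = 4 + 2 \cdot 5 \cdot \frac{1}{3} = 4 + 2 \cdot \frac{5}{3} = 4 + \frac{10}{3} = \frac{22}{3} \approx 7.3333$)
$o{\left(s,J \right)} = -4 + s$
$Z{\left(j,M \right)} = 30$ ($Z{\left(j,M \right)} = - 10 \left(-4 + 1\right) = \left(-10\right) \left(-3\right) = 30$)
$Z{\left(-95,7 \right)} - d{\left(66,185 \right)} = 30 - \left(185 - 66\right) = 30 - 119 = -89$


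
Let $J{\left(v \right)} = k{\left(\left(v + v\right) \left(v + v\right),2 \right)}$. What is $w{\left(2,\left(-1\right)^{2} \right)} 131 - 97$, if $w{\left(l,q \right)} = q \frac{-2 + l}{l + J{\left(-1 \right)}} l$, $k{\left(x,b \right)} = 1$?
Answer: $-97$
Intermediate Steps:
$J{\left(v \right)} = 1$
$w{\left(l,q \right)} = \frac{l q \left(-2 + l\right)}{1 + l}$ ($w{\left(l,q \right)} = q \frac{-2 + l}{l + 1} l = q \frac{-2 + l}{1 + l} l = \frac{q \left(-2 + l\right)}{1 + l} l = \frac{l q \left(-2 + l\right)}{1 + l}$)
$w{\left(2,\left(-1\right)^{2} \right)} 131 - 97 = \frac{2 \left(-1\right)^{2} \left(-2 + 2\right)}{1 + 2} \cdot 131 - 97 = 2 \cdot 1 \cdot \frac{1}{3} \cdot 0 \cdot 131 - 97 = 0 \cdot 131 - 97 = 0 - 97 = -97$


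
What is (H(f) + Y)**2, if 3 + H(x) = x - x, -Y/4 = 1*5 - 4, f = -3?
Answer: 49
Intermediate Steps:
Y = -4 (Y = -4*(1*5 - 4) = -4*(5 - 4) = -4*1 = -4)
H(x) = -3 (H(x) = -3 + (x - x) = -3 + 0 = -3)
(H(f) + Y)**2 = (-3 - 4)**2 = (-7)**2 = 49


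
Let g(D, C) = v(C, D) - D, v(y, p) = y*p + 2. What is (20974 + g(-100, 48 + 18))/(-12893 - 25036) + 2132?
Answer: 1720216/807 ≈ 2131.6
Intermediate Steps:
v(y, p) = 2 + p*y (v(y, p) = p*y + 2 = 2 + p*y)
g(D, C) = 2 - D + C*D (g(D, C) = (2 + D*C) - D = (2 + C*D) - D = 2 - D + C*D)
(20974 + g(-100, 48 + 18))/(-12893 - 25036) + 2132 = (20974 + (2 - 1*(-100) + (48 + 18)*(-100)))/(-12893 - 25036) + 2132 = (20974 + (2 + 100 + 66*(-100)))/(-37929) + 2132 = (20974 + (2 + 100 - 6600))*(-1/37929) + 2132 = (20974 - 6498)*(-1/37929) + 2132 = 14476*(-1/37929) + 2132 = -308/807 + 2132 = 1720216/807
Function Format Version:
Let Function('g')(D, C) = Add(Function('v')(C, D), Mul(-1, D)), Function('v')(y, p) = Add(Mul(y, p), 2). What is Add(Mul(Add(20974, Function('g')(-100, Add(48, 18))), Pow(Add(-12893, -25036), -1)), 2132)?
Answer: Rational(1720216, 807) ≈ 2131.6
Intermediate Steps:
Function('v')(y, p) = Add(2, Mul(p, y)) (Function('v')(y, p) = Add(Mul(p, y), 2) = Add(2, Mul(p, y)))
Function('g')(D, C) = Add(2, Mul(-1, D), Mul(C, D)) (Function('g')(D, C) = Add(Add(2, Mul(D, C)), Mul(-1, D)) = Add(Add(2, Mul(C, D)), Mul(-1, D)) = Add(2, Mul(-1, D), Mul(C, D)))
Add(Mul(Add(20974, Function('g')(-100, Add(48, 18))), Pow(Add(-12893, -25036), -1)), 2132) = Add(Mul(Add(20974, Add(2, Mul(-1, -100), Mul(Add(48, 18), -100))), Pow(Add(-12893, -25036), -1)), 2132) = Add(Mul(Add(20974, Add(2, 100, Mul(66, -100))), Pow(-37929, -1)), 2132) = Add(Mul(Add(20974, Add(2, 100, -6600)), Rational(-1, 37929)), 2132) = Add(Mul(Add(20974, -6498), Rational(-1, 37929)), 2132) = Add(Mul(14476, Rational(-1, 37929)), 2132) = Add(Rational(-308, 807), 2132) = Rational(1720216, 807)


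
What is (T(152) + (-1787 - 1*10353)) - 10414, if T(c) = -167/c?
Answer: -3428375/152 ≈ -22555.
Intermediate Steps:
(T(152) + (-1787 - 1*10353)) - 10414 = (-167/152 + (-1787 - 1*10353)) - 10414 = (-167*1/152 + (-1787 - 10353)) - 10414 = (-167/152 - 12140) - 10414 = -1845447/152 - 10414 = -3428375/152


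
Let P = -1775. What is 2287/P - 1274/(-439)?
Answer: 1257357/779225 ≈ 1.6136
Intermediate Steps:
2287/P - 1274/(-439) = 2287/(-1775) - 1274/(-439) = 2287*(-1/1775) - 1274*(-1/439) = -2287/1775 + 1274/439 = 1257357/779225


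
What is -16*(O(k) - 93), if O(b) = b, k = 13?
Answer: 1280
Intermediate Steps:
-16*(O(k) - 93) = -16*(13 - 93) = -16*(-80) = 1280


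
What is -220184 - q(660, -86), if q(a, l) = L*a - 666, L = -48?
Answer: -187838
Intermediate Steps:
q(a, l) = -666 - 48*a (q(a, l) = -48*a - 666 = -666 - 48*a)
-220184 - q(660, -86) = -220184 - (-666 - 48*660) = -220184 - (-666 - 31680) = -220184 - 1*(-32346) = -220184 + 32346 = -187838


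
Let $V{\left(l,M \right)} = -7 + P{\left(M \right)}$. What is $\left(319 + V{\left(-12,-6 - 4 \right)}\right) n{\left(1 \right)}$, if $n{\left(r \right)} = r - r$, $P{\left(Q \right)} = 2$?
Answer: $0$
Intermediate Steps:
$V{\left(l,M \right)} = -5$ ($V{\left(l,M \right)} = -7 + 2 = -5$)
$n{\left(r \right)} = 0$
$\left(319 + V{\left(-12,-6 - 4 \right)}\right) n{\left(1 \right)} = \left(319 - 5\right) 0 = 314 \cdot 0 = 0$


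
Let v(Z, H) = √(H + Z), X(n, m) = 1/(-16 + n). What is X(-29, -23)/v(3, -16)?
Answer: I*√13/585 ≈ 0.0061633*I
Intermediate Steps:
X(-29, -23)/v(3, -16) = 1/((-16 - 29)*(√(-16 + 3))) = 1/((-45)*(√(-13))) = -(-I*√13/13)/45 = -(-1)*I*√13/585 = I*√13/585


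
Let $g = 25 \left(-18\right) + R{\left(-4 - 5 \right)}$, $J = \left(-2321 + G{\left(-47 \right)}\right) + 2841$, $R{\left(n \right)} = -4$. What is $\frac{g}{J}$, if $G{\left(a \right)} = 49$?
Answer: $- \frac{454}{569} \approx -0.79789$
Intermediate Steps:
$J = 569$ ($J = \left(-2321 + 49\right) + 2841 = -2272 + 2841 = 569$)
$g = -454$ ($g = 25 \left(-18\right) - 4 = -450 - 4 = -454$)
$\frac{g}{J} = - \frac{454}{569}$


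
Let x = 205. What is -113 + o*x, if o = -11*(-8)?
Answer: 17927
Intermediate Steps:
o = 88
-113 + o*x = -113 + 88*205 = -113 + 18040 = 17927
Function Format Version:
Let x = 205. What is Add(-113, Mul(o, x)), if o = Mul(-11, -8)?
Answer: 17927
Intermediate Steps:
o = 88
Add(-113, Mul(o, x)) = Add(-113, Mul(88, 205)) = Add(-113, 18040) = 17927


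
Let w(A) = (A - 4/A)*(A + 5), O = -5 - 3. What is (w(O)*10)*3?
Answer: 675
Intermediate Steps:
O = -8
w(A) = (5 + A)*(A - 4/A) (w(A) = (A - 4/A)*(5 + A) = (5 + A)*(A - 4/A))
(w(O)*10)*3 = ((-4 + (-8)² - 20/(-8) + 5*(-8))*10)*3 = ((-4 + 64 - 20*(-⅛) - 40)*10)*3 = ((-4 + 64 + 5/2 - 40)*10)*3 = ((45/2)*10)*3 = 225*3 = 675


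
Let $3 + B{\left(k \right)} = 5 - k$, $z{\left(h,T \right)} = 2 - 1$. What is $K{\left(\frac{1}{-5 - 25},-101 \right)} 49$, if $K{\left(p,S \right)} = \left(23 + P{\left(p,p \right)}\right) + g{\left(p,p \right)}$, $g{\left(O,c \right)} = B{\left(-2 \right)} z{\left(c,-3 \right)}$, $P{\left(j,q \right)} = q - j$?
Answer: $1323$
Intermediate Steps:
$z{\left(h,T \right)} = 1$ ($z{\left(h,T \right)} = 2 - 1 = 1$)
$B{\left(k \right)} = 2 - k$ ($B{\left(k \right)} = -3 - \left(-5 + k\right) = 2 - k$)
$g{\left(O,c \right)} = 4$ ($g{\left(O,c \right)} = \left(2 - -2\right) 1 = \left(2 + 2\right) 1 = 4 \cdot 1 = 4$)
$K{\left(p,S \right)} = 27$ ($K{\left(p,S \right)} = \left(23 + \left(p - p\right)\right) + 4 = \left(23 + 0\right) + 4 = 23 + 4 = 27$)
$K{\left(\frac{1}{-5 - 25},-101 \right)} 49 = 27 \cdot 49 = 1323$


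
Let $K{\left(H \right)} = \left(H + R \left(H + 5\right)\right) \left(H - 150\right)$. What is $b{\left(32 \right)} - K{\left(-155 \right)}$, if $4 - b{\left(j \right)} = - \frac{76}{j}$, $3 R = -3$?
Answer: $- \frac{12149}{8} \approx -1518.6$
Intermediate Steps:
$R = -1$ ($R = \frac{1}{3} \left(-3\right) = -1$)
$b{\left(j \right)} = 4 + \frac{76}{j}$ ($b{\left(j \right)} = 4 - - \frac{76}{j} = 4 + \frac{76}{j}$)
$K{\left(H \right)} = 750 - 5 H$ ($K{\left(H \right)} = \left(H - \left(H + 5\right)\right) \left(H - 150\right) = \left(H - \left(5 + H\right)\right) \left(-150 + H\right) = - 5 \left(-150 + H\right) = 750 - 5 H$)
$b{\left(32 \right)} - K{\left(-155 \right)} = \left(4 + \frac{76}{32}\right) - \left(750 - -775\right) = \left(4 + 76 \cdot \frac{1}{32}\right) - \left(750 + 775\right) = \left(4 + \frac{19}{8}\right) - 1525 = \frac{51}{8} - 1525 = - \frac{12149}{8}$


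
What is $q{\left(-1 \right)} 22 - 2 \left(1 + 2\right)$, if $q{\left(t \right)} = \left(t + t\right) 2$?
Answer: $-94$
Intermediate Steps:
$q{\left(t \right)} = 4 t$ ($q{\left(t \right)} = 2 t 2 = 4 t$)
$q{\left(-1 \right)} 22 - 2 \left(1 + 2\right) = 4 \left(-1\right) 22 - 2 \left(1 + 2\right) = \left(-4\right) 22 - 6 = -88 - 6 = -94$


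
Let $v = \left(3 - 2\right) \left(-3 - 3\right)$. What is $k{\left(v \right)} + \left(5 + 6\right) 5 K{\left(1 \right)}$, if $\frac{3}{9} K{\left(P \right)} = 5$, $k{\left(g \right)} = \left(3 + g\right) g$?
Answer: $843$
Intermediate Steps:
$v = -6$ ($v = 1 \left(-6\right) = -6$)
$k{\left(g \right)} = g \left(3 + g\right)$
$K{\left(P \right)} = 15$ ($K{\left(P \right)} = 3 \cdot 5 = 15$)
$k{\left(v \right)} + \left(5 + 6\right) 5 K{\left(1 \right)} = - 6 \left(3 - 6\right) + \left(5 + 6\right) 5 \cdot 15 = \left(-6\right) \left(-3\right) + 11 \cdot 5 \cdot 15 = 18 + 55 \cdot 15 = 18 + 825 = 843$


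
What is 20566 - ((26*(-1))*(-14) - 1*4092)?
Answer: 24294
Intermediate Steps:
20566 - ((26*(-1))*(-14) - 1*4092) = 20566 - (-26*(-14) - 4092) = 20566 - (364 - 4092) = 20566 - 1*(-3728) = 20566 + 3728 = 24294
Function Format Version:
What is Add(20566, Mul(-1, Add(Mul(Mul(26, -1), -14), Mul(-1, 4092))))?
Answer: 24294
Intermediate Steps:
Add(20566, Mul(-1, Add(Mul(Mul(26, -1), -14), Mul(-1, 4092)))) = Add(20566, Mul(-1, Add(Mul(-26, -14), -4092))) = Add(20566, Mul(-1, Add(364, -4092))) = Add(20566, Mul(-1, -3728)) = Add(20566, 3728) = 24294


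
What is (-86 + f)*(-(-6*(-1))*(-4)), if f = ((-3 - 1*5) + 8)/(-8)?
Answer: -2064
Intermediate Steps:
f = 0 (f = -((-3 - 5) + 8)/8 = -(-8 + 8)/8 = -⅛*0 = 0)
(-86 + f)*(-(-6*(-1))*(-4)) = (-86 + 0)*(-(-6*(-1))*(-4)) = -(-86)*6*(-4) = -(-86)*(-24) = -86*24 = -2064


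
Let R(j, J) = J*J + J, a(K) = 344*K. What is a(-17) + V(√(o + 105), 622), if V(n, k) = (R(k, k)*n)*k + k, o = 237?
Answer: -5226 + 723086196*√38 ≈ 4.4574e+9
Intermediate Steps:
R(j, J) = J + J² (R(j, J) = J² + J = J + J²)
V(n, k) = k + n*k²*(1 + k) (V(n, k) = ((k*(1 + k))*n)*k + k = (k*n*(1 + k))*k + k = n*k²*(1 + k) + k = k + n*k²*(1 + k))
a(-17) + V(√(o + 105), 622) = 344*(-17) + 622*(1 + 622*√(237 + 105)*(1 + 622)) = -5848 + 622*(1 + 622*√342*623) = -5848 + 622*(1 + 622*(3*√38)*623) = -5848 + 622*(1 + 1162518*√38) = -5848 + (622 + 723086196*√38) = -5226 + 723086196*√38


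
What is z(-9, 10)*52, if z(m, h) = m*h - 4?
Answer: -4888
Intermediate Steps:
z(m, h) = -4 + h*m (z(m, h) = h*m - 4 = -4 + h*m)
z(-9, 10)*52 = (-4 + 10*(-9))*52 = (-4 - 90)*52 = -94*52 = -4888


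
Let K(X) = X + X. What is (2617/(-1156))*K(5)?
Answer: -13085/578 ≈ -22.638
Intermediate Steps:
K(X) = 2*X
(2617/(-1156))*K(5) = (2617/(-1156))*(2*5) = (2617*(-1/1156))*10 = -2617/1156*10 = -13085/578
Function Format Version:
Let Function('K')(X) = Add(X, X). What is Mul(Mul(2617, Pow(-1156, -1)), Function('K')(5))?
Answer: Rational(-13085, 578) ≈ -22.638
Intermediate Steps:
Function('K')(X) = Mul(2, X)
Mul(Mul(2617, Pow(-1156, -1)), Function('K')(5)) = Mul(Mul(2617, Pow(-1156, -1)), Mul(2, 5)) = Mul(Mul(2617, Rational(-1, 1156)), 10) = Mul(Rational(-2617, 1156), 10) = Rational(-13085, 578)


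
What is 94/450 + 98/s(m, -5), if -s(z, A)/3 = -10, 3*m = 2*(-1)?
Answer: 782/225 ≈ 3.4756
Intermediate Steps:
m = -⅔ (m = (2*(-1))/3 = (⅓)*(-2) = -⅔ ≈ -0.66667)
s(z, A) = 30 (s(z, A) = -3*(-10) = 30)
94/450 + 98/s(m, -5) = 94/450 + 98/30 = 94*(1/450) + 98*(1/30) = 47/225 + 49/15 = 782/225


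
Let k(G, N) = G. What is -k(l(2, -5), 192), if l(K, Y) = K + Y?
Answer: 3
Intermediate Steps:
-k(l(2, -5), 192) = -(2 - 5) = -1*(-3) = 3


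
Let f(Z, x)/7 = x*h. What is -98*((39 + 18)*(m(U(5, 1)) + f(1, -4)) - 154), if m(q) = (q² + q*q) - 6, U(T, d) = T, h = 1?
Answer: -74284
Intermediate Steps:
f(Z, x) = 7*x (f(Z, x) = 7*(x*1) = 7*x)
m(q) = -6 + 2*q² (m(q) = (q² + q²) - 6 = 2*q² - 6 = -6 + 2*q²)
-98*((39 + 18)*(m(U(5, 1)) + f(1, -4)) - 154) = -98*((39 + 18)*((-6 + 2*5²) + 7*(-4)) - 154) = -98*(57*((-6 + 2*25) - 28) - 154) = -98*(57*((-6 + 50) - 28) - 154) = -98*(57*(44 - 28) - 154) = -98*(57*16 - 154) = -98*(912 - 154) = -98*758 = -74284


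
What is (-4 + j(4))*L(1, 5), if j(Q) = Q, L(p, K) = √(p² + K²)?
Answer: 0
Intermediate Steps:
L(p, K) = √(K² + p²)
(-4 + j(4))*L(1, 5) = (-4 + 4)*√(5² + 1²) = 0*√(25 + 1) = 0*√26 = 0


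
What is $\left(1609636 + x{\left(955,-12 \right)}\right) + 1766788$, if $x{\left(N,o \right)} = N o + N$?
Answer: $3365919$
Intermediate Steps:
$x{\left(N,o \right)} = N + N o$
$\left(1609636 + x{\left(955,-12 \right)}\right) + 1766788 = \left(1609636 + 955 \left(1 - 12\right)\right) + 1766788 = \left(1609636 + 955 \left(-11\right)\right) + 1766788 = \left(1609636 - 10505\right) + 1766788 = 1599131 + 1766788 = 3365919$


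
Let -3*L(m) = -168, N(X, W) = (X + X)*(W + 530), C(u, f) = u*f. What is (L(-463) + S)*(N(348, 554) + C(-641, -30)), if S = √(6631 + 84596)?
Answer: 43326864 + 773694*√91227 ≈ 2.7701e+8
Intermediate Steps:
C(u, f) = f*u
N(X, W) = 2*X*(530 + W) (N(X, W) = (2*X)*(530 + W) = 2*X*(530 + W))
S = √91227 ≈ 302.04
L(m) = 56 (L(m) = -⅓*(-168) = 56)
(L(-463) + S)*(N(348, 554) + C(-641, -30)) = (56 + √91227)*(2*348*(530 + 554) - 30*(-641)) = (56 + √91227)*(2*348*1084 + 19230) = (56 + √91227)*(754464 + 19230) = (56 + √91227)*773694 = 43326864 + 773694*√91227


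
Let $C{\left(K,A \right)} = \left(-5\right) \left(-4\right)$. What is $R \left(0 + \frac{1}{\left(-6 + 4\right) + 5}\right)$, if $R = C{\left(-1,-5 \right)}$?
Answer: $\frac{20}{3} \approx 6.6667$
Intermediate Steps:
$C{\left(K,A \right)} = 20$
$R = 20$
$R \left(0 + \frac{1}{\left(-6 + 4\right) + 5}\right) = 20 \left(0 + \frac{1}{\left(-6 + 4\right) + 5}\right) = 20 \left(0 + \frac{1}{-2 + 5}\right) = 20 \left(0 + \frac{1}{3}\right) = 20 \cdot \frac{1}{3} = \frac{20}{3}$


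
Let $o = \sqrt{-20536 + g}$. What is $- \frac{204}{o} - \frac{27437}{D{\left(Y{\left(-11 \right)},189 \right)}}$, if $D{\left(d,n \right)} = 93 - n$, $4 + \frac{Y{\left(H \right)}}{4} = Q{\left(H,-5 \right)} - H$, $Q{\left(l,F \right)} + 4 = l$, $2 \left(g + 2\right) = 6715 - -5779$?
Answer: $\frac{27437}{96} + \frac{204 i \sqrt{14291}}{14291} \approx 285.8 + 1.7065 i$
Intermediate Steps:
$g = 6245$ ($g = -2 + \frac{6715 - -5779}{2} = -2 + \frac{6715 + 5779}{2} = -2 + \frac{1}{2} \cdot 12494 = -2 + 6247 = 6245$)
$Q{\left(l,F \right)} = -4 + l$
$Y{\left(H \right)} = -32$ ($Y{\left(H \right)} = -16 + 4 \left(\left(-4 + H\right) - H\right) = -16 + 4 \left(-4\right) = -16 - 16 = -32$)
$o = i \sqrt{14291}$ ($o = \sqrt{-20536 + 6245} = \sqrt{-14291} = i \sqrt{14291} \approx 119.54 i$)
$- \frac{204}{o} - \frac{27437}{D{\left(Y{\left(-11 \right)},189 \right)}} = - \frac{204}{i \sqrt{14291}} - \frac{27437}{93 - 189} = - 204 \left(- \frac{i \sqrt{14291}}{14291}\right) - \frac{27437}{93 - 189} = \frac{204 i \sqrt{14291}}{14291} - \frac{27437}{-96} = \frac{204 i \sqrt{14291}}{14291} - - \frac{27437}{96} = \frac{204 i \sqrt{14291}}{14291} + \frac{27437}{96} = \frac{27437}{96} + \frac{204 i \sqrt{14291}}{14291}$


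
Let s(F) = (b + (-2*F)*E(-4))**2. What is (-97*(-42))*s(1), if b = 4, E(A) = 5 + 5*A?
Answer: 4709544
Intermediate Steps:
s(F) = (4 + 30*F)**2 (s(F) = (4 + (-2*F)*(5 + 5*(-4)))**2 = (4 + (-2*F)*(5 - 20))**2 = (4 - 2*F*(-15))**2 = (4 + 30*F)**2)
(-97*(-42))*s(1) = (-97*(-42))*(4*(2 + 15*1)**2) = 4074*(4*(2 + 15)**2) = 4074*(4*17**2) = 4074*(4*289) = 4074*1156 = 4709544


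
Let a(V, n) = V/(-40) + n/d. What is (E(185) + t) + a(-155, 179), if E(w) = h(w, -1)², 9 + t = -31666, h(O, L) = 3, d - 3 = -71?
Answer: -4306407/136 ≈ -31665.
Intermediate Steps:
d = -68 (d = 3 - 71 = -68)
t = -31675 (t = -9 - 31666 = -31675)
a(V, n) = -V/40 - n/68 (a(V, n) = V/(-40) + n/(-68) = V*(-1/40) + n*(-1/68) = -V/40 - n/68)
E(w) = 9 (E(w) = 3² = 9)
(E(185) + t) + a(-155, 179) = (9 - 31675) + (-1/40*(-155) - 1/68*179) = -31666 + (31/8 - 179/68) = -31666 + 169/136 = -4306407/136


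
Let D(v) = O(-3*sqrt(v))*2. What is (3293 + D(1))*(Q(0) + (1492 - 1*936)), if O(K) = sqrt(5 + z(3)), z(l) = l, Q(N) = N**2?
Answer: 1830908 + 2224*sqrt(2) ≈ 1.8341e+6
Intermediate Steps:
O(K) = 2*sqrt(2) (O(K) = sqrt(5 + 3) = sqrt(8) = 2*sqrt(2))
D(v) = 4*sqrt(2) (D(v) = (2*sqrt(2))*2 = 4*sqrt(2))
(3293 + D(1))*(Q(0) + (1492 - 1*936)) = (3293 + 4*sqrt(2))*(0**2 + (1492 - 1*936)) = (3293 + 4*sqrt(2))*(0 + (1492 - 936)) = (3293 + 4*sqrt(2))*(0 + 556) = (3293 + 4*sqrt(2))*556 = 1830908 + 2224*sqrt(2)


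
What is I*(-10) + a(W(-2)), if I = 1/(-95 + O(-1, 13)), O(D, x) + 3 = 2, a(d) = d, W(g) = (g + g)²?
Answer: 773/48 ≈ 16.104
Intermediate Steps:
W(g) = 4*g² (W(g) = (2*g)² = 4*g²)
O(D, x) = -1 (O(D, x) = -3 + 2 = -1)
I = -1/96 (I = 1/(-95 - 1) = 1/(-96) = -1/96 ≈ -0.010417)
I*(-10) + a(W(-2)) = -1/96*(-10) + 4*(-2)² = 5/48 + 4*4 = 5/48 + 16 = 773/48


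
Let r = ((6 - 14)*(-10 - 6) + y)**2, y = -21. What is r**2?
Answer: 131079601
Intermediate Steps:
r = 11449 (r = ((6 - 14)*(-10 - 6) - 21)**2 = (-8*(-16) - 21)**2 = (128 - 21)**2 = 107**2 = 11449)
r**2 = 11449**2 = 131079601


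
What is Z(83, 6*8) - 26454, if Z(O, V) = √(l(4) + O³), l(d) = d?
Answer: -26454 + √571791 ≈ -25698.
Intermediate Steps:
Z(O, V) = √(4 + O³)
Z(83, 6*8) - 26454 = √(4 + 83³) - 26454 = √(4 + 571787) - 26454 = √571791 - 26454 = -26454 + √571791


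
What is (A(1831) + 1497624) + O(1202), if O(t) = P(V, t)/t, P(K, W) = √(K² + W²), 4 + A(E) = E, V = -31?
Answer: 1499451 + √1445765/1202 ≈ 1.4995e+6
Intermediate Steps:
A(E) = -4 + E
O(t) = √(961 + t²)/t (O(t) = √((-31)² + t²)/t = √(961 + t²)/t)
(A(1831) + 1497624) + O(1202) = ((-4 + 1831) + 1497624) + √(961 + 1202²)/1202 = (1827 + 1497624) + √(961 + 1444804)/1202 = 1499451 + √1445765/1202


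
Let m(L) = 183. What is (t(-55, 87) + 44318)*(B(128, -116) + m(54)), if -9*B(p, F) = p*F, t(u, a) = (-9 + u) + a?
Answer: 731404795/9 ≈ 8.1267e+7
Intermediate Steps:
t(u, a) = -9 + a + u
B(p, F) = -F*p/9 (B(p, F) = -p*F/9 = -F*p/9)
(t(-55, 87) + 44318)*(B(128, -116) + m(54)) = ((-9 + 87 - 55) + 44318)*(-1/9*(-116)*128 + 183) = (23 + 44318)*(14848/9 + 183) = 44341*(16495/9) = 731404795/9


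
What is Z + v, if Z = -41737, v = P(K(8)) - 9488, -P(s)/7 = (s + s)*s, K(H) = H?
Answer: -52121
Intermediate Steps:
P(s) = -14*s² (P(s) = -7*(s + s)*s = -7*2*s*s = -14*s²)
v = -10384 (v = -14*8² - 9488 = -14*64 - 9488 = -896 - 9488 = -10384)
Z + v = -41737 - 10384 = -52121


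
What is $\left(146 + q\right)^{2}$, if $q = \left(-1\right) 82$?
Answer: $4096$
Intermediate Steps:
$q = -82$
$\left(146 + q\right)^{2} = \left(146 - 82\right)^{2} = 64^{2} = 4096$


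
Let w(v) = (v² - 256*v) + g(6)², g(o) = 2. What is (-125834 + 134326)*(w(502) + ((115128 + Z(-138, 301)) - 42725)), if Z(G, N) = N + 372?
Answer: 1669289424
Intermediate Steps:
Z(G, N) = 372 + N
w(v) = 4 + v² - 256*v (w(v) = (v² - 256*v) + 2² = (v² - 256*v) + 4 = 4 + v² - 256*v)
(-125834 + 134326)*(w(502) + ((115128 + Z(-138, 301)) - 42725)) = (-125834 + 134326)*((4 + 502² - 256*502) + ((115128 + (372 + 301)) - 42725)) = 8492*((4 + 252004 - 128512) + ((115128 + 673) - 42725)) = 8492*(123496 + (115801 - 42725)) = 8492*(123496 + 73076) = 8492*196572 = 1669289424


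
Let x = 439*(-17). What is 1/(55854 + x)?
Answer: 1/48391 ≈ 2.0665e-5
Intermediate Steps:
x = -7463
1/(55854 + x) = 1/(55854 - 7463) = 1/48391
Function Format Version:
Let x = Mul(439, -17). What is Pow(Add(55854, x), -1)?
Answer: Rational(1, 48391) ≈ 2.0665e-5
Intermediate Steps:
x = -7463
Pow(Add(55854, x), -1) = Pow(Add(55854, -7463), -1) = Pow(48391, -1) = Rational(1, 48391)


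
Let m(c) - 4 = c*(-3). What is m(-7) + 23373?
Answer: 23398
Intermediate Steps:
m(c) = 4 - 3*c (m(c) = 4 + c*(-3) = 4 - 3*c)
m(-7) + 23373 = (4 - 3*(-7)) + 23373 = (4 + 21) + 23373 = 25 + 23373 = 23398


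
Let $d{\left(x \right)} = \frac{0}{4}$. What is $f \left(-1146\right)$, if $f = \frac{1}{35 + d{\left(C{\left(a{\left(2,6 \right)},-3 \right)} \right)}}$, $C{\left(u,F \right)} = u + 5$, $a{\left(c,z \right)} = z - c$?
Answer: $- \frac{1146}{35} \approx -32.743$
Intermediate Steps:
$C{\left(u,F \right)} = 5 + u$
$d{\left(x \right)} = 0$ ($d{\left(x \right)} = 0 \cdot \frac{1}{4} = 0$)
$f = \frac{1}{35}$ ($f = \frac{1}{35 + 0} = \frac{1}{35} \approx 0.028571$)
$f \left(-1146\right) = \frac{1}{35} \left(-1146\right) = - \frac{1146}{35}$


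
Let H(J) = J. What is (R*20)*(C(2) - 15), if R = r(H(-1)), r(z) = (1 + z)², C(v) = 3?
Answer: 0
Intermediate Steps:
R = 0 (R = (1 - 1)² = 0² = 0)
(R*20)*(C(2) - 15) = (0*20)*(3 - 15) = 0*(-12) = 0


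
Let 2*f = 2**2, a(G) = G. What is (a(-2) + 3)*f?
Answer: 2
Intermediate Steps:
f = 2 (f = (1/2)*2**2 = (1/2)*4 = 2)
(a(-2) + 3)*f = (-2 + 3)*2 = 1*2 = 2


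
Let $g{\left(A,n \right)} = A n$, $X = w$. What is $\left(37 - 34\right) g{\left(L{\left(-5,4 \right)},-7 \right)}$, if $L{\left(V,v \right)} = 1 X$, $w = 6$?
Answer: $-126$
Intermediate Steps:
$X = 6$
$L{\left(V,v \right)} = 6$ ($L{\left(V,v \right)} = 1 \cdot 6 = 6$)
$\left(37 - 34\right) g{\left(L{\left(-5,4 \right)},-7 \right)} = \left(37 - 34\right) 6 \left(-7\right) = 3 \left(-42\right) = -126$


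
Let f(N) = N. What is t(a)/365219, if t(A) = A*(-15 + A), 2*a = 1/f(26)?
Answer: -779/987552176 ≈ -7.8882e-7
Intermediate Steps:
a = 1/52 (a = (1/2)/26 = (1/2)*(1/26) = 1/52 ≈ 0.019231)
t(a)/365219 = ((-15 + 1/52)/52)/365219 = ((1/52)*(-779/52))*(1/365219) = -779/2704*1/365219 = -779/987552176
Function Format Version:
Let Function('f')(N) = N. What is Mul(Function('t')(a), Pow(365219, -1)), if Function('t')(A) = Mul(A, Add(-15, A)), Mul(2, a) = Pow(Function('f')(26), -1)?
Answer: Rational(-779, 987552176) ≈ -7.8882e-7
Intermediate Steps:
a = Rational(1, 52) (a = Mul(Rational(1, 2), Pow(26, -1)) = Mul(Rational(1, 2), Rational(1, 26)) = Rational(1, 52) ≈ 0.019231)
Mul(Function('t')(a), Pow(365219, -1)) = Mul(Mul(Rational(1, 52), Add(-15, Rational(1, 52))), Pow(365219, -1)) = Mul(Mul(Rational(1, 52), Rational(-779, 52)), Rational(1, 365219)) = Mul(Rational(-779, 2704), Rational(1, 365219)) = Rational(-779, 987552176)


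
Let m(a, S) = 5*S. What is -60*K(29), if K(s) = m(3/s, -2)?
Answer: 600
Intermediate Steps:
K(s) = -10 (K(s) = 5*(-2) = -10)
-60*K(29) = -60*(-10) = 600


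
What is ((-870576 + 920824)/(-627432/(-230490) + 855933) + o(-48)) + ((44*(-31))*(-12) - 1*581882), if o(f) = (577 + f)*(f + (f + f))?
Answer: -1623019989476870/2529290059 ≈ -6.4169e+5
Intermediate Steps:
o(f) = 3*f*(577 + f) (o(f) = (577 + f)*(f + 2*f) = (577 + f)*(3*f) = 3*f*(577 + f))
((-870576 + 920824)/(-627432/(-230490) + 855933) + o(-48)) + ((44*(-31))*(-12) - 1*581882) = ((-870576 + 920824)/(-627432/(-230490) + 855933) + 3*(-48)*(577 - 48)) + ((44*(-31))*(-12) - 1*581882) = (50248/(-627432*(-1/230490) + 855933) + 3*(-48)*529) + (-1364*(-12) - 581882) = (50248/(8044/2955 + 855933) - 76176) + (16368 - 581882) = (50248/(2529290059/2955) - 76176) - 565514 = (50248*(2955/2529290059) - 76176) - 565514 = (148482840/2529290059 - 76176) - 565514 = -192671051051544/2529290059 - 565514 = -1623019989476870/2529290059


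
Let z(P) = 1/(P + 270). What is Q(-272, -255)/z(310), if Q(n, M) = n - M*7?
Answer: 877540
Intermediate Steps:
z(P) = 1/(270 + P)
Q(n, M) = n - 7*M
Q(-272, -255)/z(310) = (-272 - 7*(-255))/(1/(270 + 310)) = (-272 + 1785)/(1/580) = 1513/(1/580) = 1513*580 = 877540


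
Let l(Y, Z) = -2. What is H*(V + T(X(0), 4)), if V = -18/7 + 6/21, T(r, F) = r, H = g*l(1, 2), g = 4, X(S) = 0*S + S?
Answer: 128/7 ≈ 18.286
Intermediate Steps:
X(S) = S (X(S) = 0 + S = S)
H = -8 (H = 4*(-2) = -8)
V = -16/7 (V = -18*1/7 + 6*(1/21) = -18/7 + 2/7 = -16/7 ≈ -2.2857)
H*(V + T(X(0), 4)) = -8*(-16/7 + 0) = -8*(-16/7) = 128/7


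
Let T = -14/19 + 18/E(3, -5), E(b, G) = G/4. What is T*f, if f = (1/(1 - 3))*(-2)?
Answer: -1438/95 ≈ -15.137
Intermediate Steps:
E(b, G) = G/4 (E(b, G) = G*(¼) = G/4)
T = -1438/95 (T = -14/19 + 18/(((¼)*(-5))) = -14*1/19 + 18/(-5/4) = -14/19 + 18*(-⅘) = -14/19 - 72/5 = -1438/95 ≈ -15.137)
f = 1 (f = (1/(-2))*(-2) = (1*(-½))*(-2) = -½*(-2) = 1)
T*f = -1438/95*1 = -1438/95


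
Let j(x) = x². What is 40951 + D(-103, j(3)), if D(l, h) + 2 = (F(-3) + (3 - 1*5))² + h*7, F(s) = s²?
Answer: 41061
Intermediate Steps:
D(l, h) = 47 + 7*h (D(l, h) = -2 + (((-3)² + (3 - 1*5))² + h*7) = -2 + ((9 + (3 - 5))² + 7*h) = -2 + ((9 - 2)² + 7*h) = -2 + (7² + 7*h) = -2 + (49 + 7*h) = 47 + 7*h)
40951 + D(-103, j(3)) = 40951 + (47 + 7*3²) = 40951 + (47 + 7*9) = 40951 + (47 + 63) = 40951 + 110 = 41061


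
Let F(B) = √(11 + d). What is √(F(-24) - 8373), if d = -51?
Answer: √(-8373 + 2*I*√10) ≈ 0.0346 + 91.504*I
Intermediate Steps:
F(B) = 2*I*√10 (F(B) = √(11 - 51) = √(-40) = 2*I*√10)
√(F(-24) - 8373) = √(2*I*√10 - 8373) = √(-8373 + 2*I*√10)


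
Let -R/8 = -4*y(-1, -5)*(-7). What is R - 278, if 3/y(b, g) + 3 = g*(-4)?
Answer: -5398/17 ≈ -317.53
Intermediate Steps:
y(b, g) = 3/(-3 - 4*g) (y(b, g) = 3/(-3 + g*(-4)) = 3/(-3 - 4*g))
R = -672/17 (R = -8*(-(-12)/(3 + 4*(-5)))*(-7) = -8*(-(-12)/(3 - 20))*(-7) = -8*(-(-12)/(-17))*(-7) = -8*(-(-12)*(-1)/17)*(-7) = -8*(-4*3/17)*(-7) = -(-96)*(-7)/17 = -8*84/17 = -672/17 ≈ -39.529)
R - 278 = -672/17 - 278 = -5398/17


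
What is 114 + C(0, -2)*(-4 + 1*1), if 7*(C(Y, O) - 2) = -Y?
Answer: 108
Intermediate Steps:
C(Y, O) = 2 - Y/7 (C(Y, O) = 2 + (-Y)/7 = 2 - Y/7)
114 + C(0, -2)*(-4 + 1*1) = 114 + (2 - ⅐*0)*(-4 + 1*1) = 114 + (2 + 0)*(-4 + 1) = 114 + 2*(-3) = 114 - 6 = 108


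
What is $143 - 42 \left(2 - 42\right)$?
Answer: $1823$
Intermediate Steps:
$143 - 42 \left(2 - 42\right) = 143 - -1680 = 143 + 1680 = 1823$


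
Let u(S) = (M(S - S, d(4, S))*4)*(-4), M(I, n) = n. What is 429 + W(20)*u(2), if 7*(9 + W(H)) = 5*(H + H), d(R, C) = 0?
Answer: 429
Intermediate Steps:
W(H) = -9 + 10*H/7 (W(H) = -9 + (5*(H + H))/7 = -9 + (5*(2*H))/7 = -9 + (10*H)/7 = -9 + 10*H/7)
u(S) = 0 (u(S) = (0*4)*(-4) = 0*(-4) = 0)
429 + W(20)*u(2) = 429 + (-9 + (10/7)*20)*0 = 429 + (-9 + 200/7)*0 = 429 + (137/7)*0 = 429 + 0 = 429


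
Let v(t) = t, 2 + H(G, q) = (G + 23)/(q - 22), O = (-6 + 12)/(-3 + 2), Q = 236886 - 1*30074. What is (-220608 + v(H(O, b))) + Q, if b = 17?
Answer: -69007/5 ≈ -13801.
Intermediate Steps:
Q = 206812 (Q = 236886 - 30074 = 206812)
O = -6 (O = 6/(-1) = 6*(-1) = -6)
H(G, q) = -2 + (23 + G)/(-22 + q) (H(G, q) = -2 + (G + 23)/(q - 22) = -2 + (23 + G)/(-22 + q))
(-220608 + v(H(O, b))) + Q = (-220608 + (67 - 6 - 2*17)/(-22 + 17)) + 206812 = (-220608 + (67 - 6 - 34)/(-5)) + 206812 = (-220608 - ⅕*27) + 206812 = (-220608 - 27/5) + 206812 = -1103067/5 + 206812 = -69007/5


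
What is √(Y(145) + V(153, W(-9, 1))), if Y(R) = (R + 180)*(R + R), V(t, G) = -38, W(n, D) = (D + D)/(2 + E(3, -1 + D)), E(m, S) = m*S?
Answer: 6*√2617 ≈ 306.94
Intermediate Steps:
E(m, S) = S*m
W(n, D) = 2*D/(-1 + 3*D) (W(n, D) = (D + D)/(2 + (-1 + D)*3) = (2*D)/(2 + (-3 + 3*D)) = (2*D)/(-1 + 3*D) = 2*D/(-1 + 3*D))
Y(R) = 2*R*(180 + R) (Y(R) = (180 + R)*(2*R) = 2*R*(180 + R))
√(Y(145) + V(153, W(-9, 1))) = √(2*145*(180 + 145) - 38) = √(2*145*325 - 38) = √(94250 - 38) = √94212 = 6*√2617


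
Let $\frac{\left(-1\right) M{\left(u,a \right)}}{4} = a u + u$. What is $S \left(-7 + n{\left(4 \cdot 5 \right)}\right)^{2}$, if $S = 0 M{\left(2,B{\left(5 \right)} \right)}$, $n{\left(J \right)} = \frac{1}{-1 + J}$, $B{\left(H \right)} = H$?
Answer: $0$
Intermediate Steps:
$M{\left(u,a \right)} = - 4 u - 4 a u$ ($M{\left(u,a \right)} = - 4 \left(a u + u\right) = - 4 \left(u + a u\right) = - 4 u - 4 a u$)
$S = 0$ ($S = 0 \left(\left(-4\right) 2 \left(1 + 5\right)\right) = 0 \left(\left(-4\right) 2 \cdot 6\right) = 0 \left(-48\right) = 0$)
$S \left(-7 + n{\left(4 \cdot 5 \right)}\right)^{2} = 0 \left(-7 + \frac{1}{-1 + 4 \cdot 5}\right)^{2} = 0 \left(-7 + \frac{1}{-1 + 20}\right)^{2} = 0 \left(-7 + \frac{1}{19}\right)^{2} = 0 \left(- \frac{132}{19}\right)^{2} = 0 \cdot \frac{17424}{361} = 0$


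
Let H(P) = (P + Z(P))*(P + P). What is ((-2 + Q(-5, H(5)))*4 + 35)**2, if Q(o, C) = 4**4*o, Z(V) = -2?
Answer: 25938649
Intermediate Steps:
H(P) = 2*P*(-2 + P) (H(P) = (P - 2)*(P + P) = (-2 + P)*(2*P) = 2*P*(-2 + P))
Q(o, C) = 256*o
((-2 + Q(-5, H(5)))*4 + 35)**2 = ((-2 + 256*(-5))*4 + 35)**2 = ((-2 - 1280)*4 + 35)**2 = (-1282*4 + 35)**2 = (-5128 + 35)**2 = (-5093)**2 = 25938649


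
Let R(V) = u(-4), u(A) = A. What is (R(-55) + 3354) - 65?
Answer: 3285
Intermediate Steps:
R(V) = -4
(R(-55) + 3354) - 65 = (-4 + 3354) - 65 = 3350 - 65 = 3285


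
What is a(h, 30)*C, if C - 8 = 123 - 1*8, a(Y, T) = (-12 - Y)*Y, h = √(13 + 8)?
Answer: -2583 - 1476*√21 ≈ -9346.9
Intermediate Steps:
h = √21 ≈ 4.5826
a(Y, T) = Y*(-12 - Y)
C = 123 (C = 8 + (123 - 1*8) = 8 + (123 - 8) = 8 + 115 = 123)
a(h, 30)*C = -√21*(12 + √21)*123 = -123*√21*(12 + √21)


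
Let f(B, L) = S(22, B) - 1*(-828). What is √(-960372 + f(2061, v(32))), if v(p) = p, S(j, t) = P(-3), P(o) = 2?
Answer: I*√959542 ≈ 979.56*I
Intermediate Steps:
S(j, t) = 2
f(B, L) = 830 (f(B, L) = 2 - 1*(-828) = 2 + 828 = 830)
√(-960372 + f(2061, v(32))) = √(-960372 + 830) = √(-959542) = I*√959542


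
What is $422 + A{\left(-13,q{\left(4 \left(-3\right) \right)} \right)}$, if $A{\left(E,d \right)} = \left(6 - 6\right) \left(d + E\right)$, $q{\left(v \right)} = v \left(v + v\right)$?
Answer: $422$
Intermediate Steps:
$q{\left(v \right)} = 2 v^{2}$ ($q{\left(v \right)} = v 2 v = 2 v^{2}$)
$A{\left(E,d \right)} = 0$ ($A{\left(E,d \right)} = 0 \left(E + d\right) = 0$)
$422 + A{\left(-13,q{\left(4 \left(-3\right) \right)} \right)} = 422 + 0 = 422$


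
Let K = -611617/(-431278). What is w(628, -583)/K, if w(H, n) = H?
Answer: 270842584/611617 ≈ 442.83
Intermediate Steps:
K = 611617/431278 (K = -611617*(-1/431278) = 611617/431278 ≈ 1.4181)
w(628, -583)/K = 628/(611617/431278) = 628*(431278/611617) = 270842584/611617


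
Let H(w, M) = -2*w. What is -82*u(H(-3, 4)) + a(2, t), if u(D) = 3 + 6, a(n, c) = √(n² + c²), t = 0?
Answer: -736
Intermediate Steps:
a(n, c) = √(c² + n²)
u(D) = 9
-82*u(H(-3, 4)) + a(2, t) = -82*9 + √(0² + 2²) = -738 + √(0 + 4) = -738 + √4 = -738 + 2 = -736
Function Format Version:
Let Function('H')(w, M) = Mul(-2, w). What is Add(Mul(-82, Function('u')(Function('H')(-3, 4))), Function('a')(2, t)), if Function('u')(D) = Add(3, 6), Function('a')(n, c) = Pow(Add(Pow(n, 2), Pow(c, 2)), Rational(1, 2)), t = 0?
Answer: -736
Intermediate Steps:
Function('a')(n, c) = Pow(Add(Pow(c, 2), Pow(n, 2)), Rational(1, 2))
Function('u')(D) = 9
Add(Mul(-82, Function('u')(Function('H')(-3, 4))), Function('a')(2, t)) = Add(Mul(-82, 9), Pow(Add(Pow(0, 2), Pow(2, 2)), Rational(1, 2))) = Add(-738, Pow(Add(0, 4), Rational(1, 2))) = Add(-738, Pow(4, Rational(1, 2))) = Add(-738, 2) = -736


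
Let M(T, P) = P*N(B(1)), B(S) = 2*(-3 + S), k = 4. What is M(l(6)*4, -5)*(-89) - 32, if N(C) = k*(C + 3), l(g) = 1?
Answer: -1812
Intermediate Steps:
B(S) = -6 + 2*S
N(C) = 12 + 4*C (N(C) = 4*(C + 3) = 4*(3 + C) = 12 + 4*C)
M(T, P) = -4*P (M(T, P) = P*(12 + 4*(-6 + 2*1)) = P*(12 + 4*(-6 + 2)) = P*(12 + 4*(-4)) = P*(12 - 16) = P*(-4) = -4*P)
M(l(6)*4, -5)*(-89) - 32 = -4*(-5)*(-89) - 32 = 20*(-89) - 32 = -1780 - 32 = -1812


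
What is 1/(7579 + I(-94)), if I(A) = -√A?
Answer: 7579/57441335 + I*√94/57441335 ≈ 0.00013194 + 1.6879e-7*I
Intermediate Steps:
1/(7579 + I(-94)) = 1/(7579 - √(-94)) = 1/(7579 - I*√94)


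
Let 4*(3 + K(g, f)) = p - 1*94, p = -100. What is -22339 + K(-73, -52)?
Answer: -44781/2 ≈ -22391.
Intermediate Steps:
K(g, f) = -103/2 (K(g, f) = -3 + (-100 - 1*94)/4 = -3 + (-100 - 94)/4 = -3 + (¼)*(-194) = -3 - 97/2 = -103/2)
-22339 + K(-73, -52) = -22339 - 103/2 = -44781/2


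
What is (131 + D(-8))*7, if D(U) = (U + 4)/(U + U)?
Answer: 3675/4 ≈ 918.75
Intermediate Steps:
D(U) = (4 + U)/(2*U) (D(U) = (4 + U)/((2*U)) = (4 + U)*(1/(2*U)) = (4 + U)/(2*U))
(131 + D(-8))*7 = (131 + (½)*(4 - 8)/(-8))*7 = (131 + (½)*(-⅛)*(-4))*7 = (131 + ¼)*7 = (525/4)*7 = 3675/4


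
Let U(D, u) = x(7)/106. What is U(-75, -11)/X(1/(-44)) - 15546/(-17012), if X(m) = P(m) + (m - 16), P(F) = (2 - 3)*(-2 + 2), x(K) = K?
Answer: 289128221/317826690 ≈ 0.90970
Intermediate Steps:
P(F) = 0 (P(F) = -1*0 = 0)
U(D, u) = 7/106
X(m) = -16 + m (X(m) = 0 + (m - 16) = 0 + (-16 + m) = -16 + m)
U(-75, -11)/X(1/(-44)) - 15546/(-17012) = 7/(106*(-16 + 1/(-44))) - 15546/(-17012) = 7/(106*(-16 - 1/44)) - 15546*(-1/17012) = 7/(106*(-705/44)) + 7773/8506 = (7/106)*(-44/705) + 7773/8506 = -154/37365 + 7773/8506 = 289128221/317826690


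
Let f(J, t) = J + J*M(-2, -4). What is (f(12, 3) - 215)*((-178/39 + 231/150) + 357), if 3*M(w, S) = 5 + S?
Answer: -137360347/1950 ≈ -70441.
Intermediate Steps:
M(w, S) = 5/3 + S/3 (M(w, S) = (5 + S)/3 = 5/3 + S/3)
f(J, t) = 4*J/3 (f(J, t) = J + J*(5/3 + (⅓)*(-4)) = J + J*(5/3 - 4/3) = J + J*(⅓) = J + J/3 = 4*J/3)
(f(12, 3) - 215)*((-178/39 + 231/150) + 357) = ((4/3)*12 - 215)*((-178/39 + 231/150) + 357) = (16 - 215)*((-178*1/39 + 231*(1/150)) + 357) = -199*((-178/39 + 77/50) + 357) = -199*(-5897/1950 + 357) = -199*690253/1950 = -137360347/1950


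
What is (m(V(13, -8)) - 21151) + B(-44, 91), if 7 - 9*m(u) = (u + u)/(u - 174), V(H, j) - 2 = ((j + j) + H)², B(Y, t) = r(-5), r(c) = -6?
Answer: -31036156/1467 ≈ -21156.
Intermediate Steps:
B(Y, t) = -6
V(H, j) = 2 + (H + 2*j)² (V(H, j) = 2 + ((j + j) + H)² = 2 + (2*j + H)² = 2 + (H + 2*j)²)
m(u) = 7/9 - 2*u/(9*(-174 + u)) (m(u) = 7/9 - (u + u)/(9*(u - 174)) = 7/9 - 2*u/(9*(-174 + u)))
(m(V(13, -8)) - 21151) + B(-44, 91) = ((-1218 + 5*(2 + (13 + 2*(-8))²))/(9*(-174 + (2 + (13 + 2*(-8))²))) - 21151) - 6 = ((-1218 + 5*(2 + (13 - 16)²))/(9*(-174 + (2 + (13 - 16)²))) - 21151) - 6 = ((-1218 + 5*(2 + (-3)²))/(9*(-174 + (2 + (-3)²))) - 21151) - 6 = ((-1218 + 5*(2 + 9))/(9*(-174 + (2 + 9))) - 21151) - 6 = ((-1218 + 5*11)/(9*(-174 + 11)) - 21151) - 6 = ((⅑)*(-1218 + 55)/(-163) - 21151) - 6 = ((⅑)*(-1/163)*(-1163) - 21151) - 6 = (1163/1467 - 21151) - 6 = -31027354/1467 - 6 = -31036156/1467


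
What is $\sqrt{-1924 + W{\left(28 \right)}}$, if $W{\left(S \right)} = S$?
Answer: $2 i \sqrt{474} \approx 43.543 i$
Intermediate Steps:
$\sqrt{-1924 + W{\left(28 \right)}} = \sqrt{-1924 + 28} = \sqrt{-1896} = 2 i \sqrt{474}$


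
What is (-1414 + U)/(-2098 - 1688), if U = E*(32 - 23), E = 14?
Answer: 644/1893 ≈ 0.34020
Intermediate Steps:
U = 126 (U = 14*(32 - 23) = 14*9 = 126)
(-1414 + U)/(-2098 - 1688) = (-1414 + 126)/(-2098 - 1688) = -1288/(-3786) = -1288*(-1/3786) = 644/1893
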